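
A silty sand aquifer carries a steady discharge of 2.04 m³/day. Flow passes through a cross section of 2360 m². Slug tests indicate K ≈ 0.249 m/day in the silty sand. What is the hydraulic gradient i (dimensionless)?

0.00347

From Q = K·A·i, i = Q / (K·A) = 2.04 / (0.2490 × 2360) = 0.003472.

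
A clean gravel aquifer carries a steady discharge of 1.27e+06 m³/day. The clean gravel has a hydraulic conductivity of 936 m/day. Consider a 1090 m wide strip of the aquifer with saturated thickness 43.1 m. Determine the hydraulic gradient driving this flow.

0.0289

Cross-sectional area A = 1090 × 43.1 = 46979 m².
From Q = K·A·i, i = Q / (K·A) = 1.27e+06 / (936.0 × 46979) = 0.02888.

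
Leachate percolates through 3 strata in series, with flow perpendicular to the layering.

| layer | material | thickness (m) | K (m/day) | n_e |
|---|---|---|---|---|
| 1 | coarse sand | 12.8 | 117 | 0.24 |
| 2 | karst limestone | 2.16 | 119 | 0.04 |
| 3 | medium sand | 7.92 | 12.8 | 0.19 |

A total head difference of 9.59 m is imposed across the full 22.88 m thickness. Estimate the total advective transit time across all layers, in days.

0.363

With flow normal to the layers, continuity requires the same specific discharge q through every layer.
Σ(b_i/K_i) = 12.8/117 + 2.16/119 + 7.92/12.8 = 0.7463 d.
q = Δh / Σ(b_i/K_i) = 9.59 / 0.7463 = 12.85 m/day.
In each layer the seepage velocity is v_i = q/n_i, so the layer transit time is t_i = b_i·n_i / q:
  layer 1 (coarse sand): t_1 = 12.8 × 0.24 / 12.85 = 0.2391 d
  layer 2 (karst limestone): t_2 = 2.16 × 0.04 / 12.85 = 0.006724 d
  layer 3 (medium sand): t_3 = 7.92 × 0.19 / 12.85 = 0.1171 d
Total t = Σ t_i = 0.3629 days.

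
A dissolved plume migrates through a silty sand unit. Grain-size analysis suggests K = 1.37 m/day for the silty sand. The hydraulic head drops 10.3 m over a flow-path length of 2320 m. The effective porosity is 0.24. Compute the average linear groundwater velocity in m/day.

Hydraulic gradient i = Δh / L = 10.3 / 2320 = 0.004440.
Darcy flux q = K · i = 1.370 × 0.004440 = 0.006082 m/day.
Seepage velocity v = q / n_e = 0.006082 / 0.24 = 0.02534 m/day.

0.0253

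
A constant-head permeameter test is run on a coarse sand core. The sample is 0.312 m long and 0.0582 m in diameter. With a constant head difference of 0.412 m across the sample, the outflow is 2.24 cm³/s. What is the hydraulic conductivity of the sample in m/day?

Cross-sectional area A = π·(d/2)² = π × (0.0582/2)² = 0.002660 m².
Convert discharge: 2.24 cm³/s = 2.240e-06 m³/s.
Darcy's law rearranged: K = Q·L / (A·Δh) = 2.240e-06 × 0.312 / (0.002660 × 0.412) = 0.0006376 m/s = 55.09 m/day.

55.1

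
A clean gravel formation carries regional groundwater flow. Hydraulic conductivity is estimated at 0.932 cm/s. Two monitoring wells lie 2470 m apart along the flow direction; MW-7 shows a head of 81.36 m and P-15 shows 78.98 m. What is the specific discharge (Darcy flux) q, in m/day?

Convert K: 0.932 cm/s × 864 = 805.2 m/day.
Hydraulic gradient i = (81.36 − 78.98) / 2470 = 2.38 / 2470 = 0.0009636.
Specific discharge q = K · i = 805.2 × 0.0009636 = 0.7759 m/day.

0.776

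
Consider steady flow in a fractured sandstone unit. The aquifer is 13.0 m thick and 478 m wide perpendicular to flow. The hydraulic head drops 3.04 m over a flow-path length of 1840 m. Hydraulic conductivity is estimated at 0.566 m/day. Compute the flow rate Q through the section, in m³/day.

Cross-sectional area A = 478 × 13.0 = 6214 m².
Hydraulic gradient i = Δh / L = 3.04 / 1840 = 0.001652.
Darcy's law: Q = K · A · i = 0.5660 × 6214 × 0.001652 = 5.811 m³/day.

5.81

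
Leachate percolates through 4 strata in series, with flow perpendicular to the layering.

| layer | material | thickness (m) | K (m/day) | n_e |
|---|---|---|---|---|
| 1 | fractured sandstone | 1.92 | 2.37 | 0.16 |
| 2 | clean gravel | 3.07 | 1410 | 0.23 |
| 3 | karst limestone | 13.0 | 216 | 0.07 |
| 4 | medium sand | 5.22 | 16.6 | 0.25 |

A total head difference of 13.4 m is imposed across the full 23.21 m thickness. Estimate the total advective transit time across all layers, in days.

With flow normal to the layers, continuity requires the same specific discharge q through every layer.
Σ(b_i/K_i) = 1.92/2.37 + 3.07/1410 + 13.0/216 + 5.22/16.6 = 1.187 d.
q = Δh / Σ(b_i/K_i) = 13.4 / 1.187 = 11.29 m/day.
In each layer the seepage velocity is v_i = q/n_i, so the layer transit time is t_i = b_i·n_i / q:
  layer 1 (fractured sandstone): t_1 = 1.92 × 0.16 / 11.29 = 0.02721 d
  layer 2 (clean gravel): t_2 = 3.07 × 0.23 / 11.29 = 0.06255 d
  layer 3 (karst limestone): t_3 = 13.0 × 0.07 / 11.29 = 0.08061 d
  layer 4 (medium sand): t_4 = 5.22 × 0.25 / 11.29 = 0.1156 d
Total t = Σ t_i = 0.2860 days.

0.286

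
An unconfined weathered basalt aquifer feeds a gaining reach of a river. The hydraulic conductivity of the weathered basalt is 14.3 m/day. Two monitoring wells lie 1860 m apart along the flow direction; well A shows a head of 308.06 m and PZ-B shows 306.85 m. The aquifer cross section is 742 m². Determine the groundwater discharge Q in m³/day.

6.90

Hydraulic gradient i = (308.06 − 306.85) / 1860 = 1.21 / 1860 = 0.0006505.
Darcy's law: Q = K · A · i = 14.30 × 742.0 × 0.0006505 = 6.903 m³/day.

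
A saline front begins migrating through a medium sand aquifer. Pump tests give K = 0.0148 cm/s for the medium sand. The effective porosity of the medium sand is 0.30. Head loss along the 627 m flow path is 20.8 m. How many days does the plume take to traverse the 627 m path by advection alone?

443

Convert K: 0.0148 cm/s × 864 = 12.79 m/day.
Hydraulic gradient i = Δh / L = 20.8 / 627 = 0.03317.
Darcy flux q = K · i = 12.79 × 0.03317 = 0.4242 m/day.
Seepage velocity v = q / n_e = 0.4242 / 0.30 = 1.414 m/day.
Travel time t = L / v = 627 / 1.414 = 443.4 days.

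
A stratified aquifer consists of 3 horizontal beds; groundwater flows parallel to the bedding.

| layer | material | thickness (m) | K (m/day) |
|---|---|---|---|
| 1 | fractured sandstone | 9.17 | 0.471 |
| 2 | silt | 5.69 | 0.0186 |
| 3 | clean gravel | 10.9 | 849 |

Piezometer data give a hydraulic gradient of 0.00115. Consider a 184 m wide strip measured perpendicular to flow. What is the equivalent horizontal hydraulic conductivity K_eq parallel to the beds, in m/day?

Flow is parallel to layering, so each bed carries its own Darcy discharge and the transmissivities add.
Σ(K_i·b_i) = 0.471×9.17 + 0.0186×5.69 + 849×10.9 = 9259 m²/day.
Total thickness b = 25.76 m, so K_eq = Σ(K_i·b_i)/b = 359.4 m/day.

359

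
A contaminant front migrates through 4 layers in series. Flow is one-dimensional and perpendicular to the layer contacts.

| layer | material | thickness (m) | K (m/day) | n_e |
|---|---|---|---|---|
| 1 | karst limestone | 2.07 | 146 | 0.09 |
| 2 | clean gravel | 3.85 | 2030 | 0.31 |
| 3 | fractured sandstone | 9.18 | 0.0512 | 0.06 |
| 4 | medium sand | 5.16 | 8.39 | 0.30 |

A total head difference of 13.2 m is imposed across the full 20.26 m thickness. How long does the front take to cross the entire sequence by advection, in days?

With flow normal to the layers, continuity requires the same specific discharge q through every layer.
Σ(b_i/K_i) = 2.07/146 + 3.85/2030 + 9.18/0.0512 + 5.16/8.39 = 179.9 d.
q = Δh / Σ(b_i/K_i) = 13.2 / 179.9 = 0.07336 m/day.
In each layer the seepage velocity is v_i = q/n_i, so the layer transit time is t_i = b_i·n_i / q:
  layer 1 (karst limestone): t_1 = 2.07 × 0.09 / 0.07336 = 2.539 d
  layer 2 (clean gravel): t_2 = 3.85 × 0.31 / 0.07336 = 16.27 d
  layer 3 (fractured sandstone): t_3 = 9.18 × 0.06 / 0.07336 = 7.508 d
  layer 4 (medium sand): t_4 = 5.16 × 0.30 / 0.07336 = 21.10 d
Total t = Σ t_i = 47.42 days.

47.4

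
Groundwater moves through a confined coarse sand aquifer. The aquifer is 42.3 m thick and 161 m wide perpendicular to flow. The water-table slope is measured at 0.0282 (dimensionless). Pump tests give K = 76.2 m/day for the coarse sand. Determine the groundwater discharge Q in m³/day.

Cross-sectional area A = 161 × 42.3 = 6810 m².
Hydraulic gradient i = 0.0282.
Darcy's law: Q = K · A · i = 76.20 × 6810 × 0.02820 = 14634 m³/day.

14600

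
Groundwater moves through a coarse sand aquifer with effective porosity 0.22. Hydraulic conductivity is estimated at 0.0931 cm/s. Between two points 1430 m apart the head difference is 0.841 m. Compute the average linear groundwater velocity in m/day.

Convert K: 0.0931 cm/s × 864 = 80.44 m/day.
Hydraulic gradient i = Δh / L = 0.841 / 1430 = 0.0005881.
Darcy flux q = K · i = 80.44 × 0.0005881 = 0.04731 m/day.
Seepage velocity v = q / n_e = 0.04731 / 0.22 = 0.2150 m/day.

0.215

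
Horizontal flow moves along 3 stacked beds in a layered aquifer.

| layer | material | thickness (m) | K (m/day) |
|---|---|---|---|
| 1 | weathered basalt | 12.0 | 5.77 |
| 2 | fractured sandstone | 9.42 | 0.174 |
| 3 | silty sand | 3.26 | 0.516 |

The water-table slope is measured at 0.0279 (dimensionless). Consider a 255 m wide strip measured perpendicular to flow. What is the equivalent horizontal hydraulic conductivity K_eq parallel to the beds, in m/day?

Flow is parallel to layering, so each bed carries its own Darcy discharge and the transmissivities add.
Σ(K_i·b_i) = 5.77×12.0 + 0.174×9.42 + 0.516×3.26 = 72.56 m²/day.
Total thickness b = 24.68 m, so K_eq = Σ(K_i·b_i)/b = 2.940 m/day.

2.94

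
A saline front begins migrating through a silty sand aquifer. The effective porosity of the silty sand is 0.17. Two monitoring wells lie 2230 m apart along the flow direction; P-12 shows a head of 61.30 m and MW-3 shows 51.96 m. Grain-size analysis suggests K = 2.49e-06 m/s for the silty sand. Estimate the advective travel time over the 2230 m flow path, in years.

1150

Convert K: 2.49e-06 m/s × 86400 = 0.2151 m/day.
Hydraulic gradient i = (61.30 − 51.96) / 2230 = 9.34 / 2230 = 0.004188.
Darcy flux q = K · i = 0.2151 × 0.004188 = 0.0009011 m/day.
Seepage velocity v = q / n_e = 0.0009011 / 0.17 = 0.005300 m/day.
Travel time t = L / v = 2230 / 0.005300 = 4.207e+05 days = 1152 years.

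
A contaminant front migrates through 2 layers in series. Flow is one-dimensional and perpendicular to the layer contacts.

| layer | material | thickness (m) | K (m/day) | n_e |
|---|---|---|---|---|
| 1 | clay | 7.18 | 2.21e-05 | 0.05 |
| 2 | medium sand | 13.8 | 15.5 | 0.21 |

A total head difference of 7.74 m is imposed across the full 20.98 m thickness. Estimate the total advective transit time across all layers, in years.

374

With flow normal to the layers, continuity requires the same specific discharge q through every layer.
Σ(b_i/K_i) = 7.18/2.21e-05 + 13.8/15.5 = 3.249e+05 d.
q = Δh / Σ(b_i/K_i) = 7.74 / 3.249e+05 = 2.382e-05 m/day.
In each layer the seepage velocity is v_i = q/n_i, so the layer transit time is t_i = b_i·n_i / q:
  layer 1 (clay): t_1 = 7.18 × 0.05 / 2.382e-05 = 15069 d
  layer 2 (medium sand): t_2 = 13.8 × 0.21 / 2.382e-05 = 1.216e+05 d
Total t = Σ t_i = 1.367e+05 days = 374.3 years.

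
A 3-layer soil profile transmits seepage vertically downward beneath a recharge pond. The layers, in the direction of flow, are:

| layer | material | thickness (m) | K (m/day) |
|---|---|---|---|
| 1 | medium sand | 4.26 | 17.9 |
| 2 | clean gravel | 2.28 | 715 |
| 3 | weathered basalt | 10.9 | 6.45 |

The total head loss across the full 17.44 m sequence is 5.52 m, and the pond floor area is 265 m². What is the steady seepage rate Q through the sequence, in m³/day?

757

Flow is perpendicular to layering, so the layers act in series and the equivalent K is the thickness-weighted harmonic mean.
Total thickness L = 4.26 + 2.28 + 10.9 = 17.44 m.
Σ(b_i/K_i) = 4.26/17.9 + 2.28/715 + 10.9/6.45 = 1.931 d.
K_eq = L / Σ(b_i/K_i) = 17.44 / 1.931 = 9.031 m/day.
Q = K_eq · A · (Δh/L) = 9.031 × 265 × (5.52/17.44) = 757.5 m³/day.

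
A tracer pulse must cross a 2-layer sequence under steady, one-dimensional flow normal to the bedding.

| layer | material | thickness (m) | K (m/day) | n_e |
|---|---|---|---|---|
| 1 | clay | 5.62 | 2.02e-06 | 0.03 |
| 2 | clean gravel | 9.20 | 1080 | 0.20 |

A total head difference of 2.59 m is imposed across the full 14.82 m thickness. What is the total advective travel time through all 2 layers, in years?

With flow normal to the layers, continuity requires the same specific discharge q through every layer.
Σ(b_i/K_i) = 5.62/2.02e-06 + 9.20/1080 = 2.782e+06 d.
q = Δh / Σ(b_i/K_i) = 2.59 / 2.782e+06 = 9.309e-07 m/day.
In each layer the seepage velocity is v_i = q/n_i, so the layer transit time is t_i = b_i·n_i / q:
  layer 1 (clay): t_1 = 5.62 × 0.03 / 9.309e-07 = 1.811e+05 d
  layer 2 (clean gravel): t_2 = 9.20 × 0.20 / 9.309e-07 = 1.977e+06 d
Total t = Σ t_i = 2.158e+06 days = 5907 years.

5910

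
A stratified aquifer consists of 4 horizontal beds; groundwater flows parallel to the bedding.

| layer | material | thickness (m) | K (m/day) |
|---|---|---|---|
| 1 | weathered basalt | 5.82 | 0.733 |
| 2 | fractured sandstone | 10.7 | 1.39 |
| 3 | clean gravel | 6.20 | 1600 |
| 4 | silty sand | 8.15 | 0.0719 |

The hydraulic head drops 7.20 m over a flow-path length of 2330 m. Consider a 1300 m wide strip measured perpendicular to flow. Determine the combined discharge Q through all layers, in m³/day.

39900

Flow is parallel to layering, so each bed carries its own Darcy discharge and the transmissivities add.
Σ(K_i·b_i) = 0.733×5.82 + 1.39×10.7 + 1600×6.20 + 0.0719×8.15 = 9940 m²/day.
Hydraulic gradient i = Δh / L = 7.20 / 2330 = 0.003090.
Q = Σ(K_i·b_i) · W · i = 9940 × 1300 × 0.003090 = 39930 m³/day.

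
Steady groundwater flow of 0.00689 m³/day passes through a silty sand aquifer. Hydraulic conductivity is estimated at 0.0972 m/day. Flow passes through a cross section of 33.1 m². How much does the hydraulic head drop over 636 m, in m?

1.36

From Q = K·A·i, i = Q / (K·A) = 0.00689 / (0.09720 × 33.10) = 0.002142.
Head loss Δh = i · L = 0.002142 × 636 = 1.362 m.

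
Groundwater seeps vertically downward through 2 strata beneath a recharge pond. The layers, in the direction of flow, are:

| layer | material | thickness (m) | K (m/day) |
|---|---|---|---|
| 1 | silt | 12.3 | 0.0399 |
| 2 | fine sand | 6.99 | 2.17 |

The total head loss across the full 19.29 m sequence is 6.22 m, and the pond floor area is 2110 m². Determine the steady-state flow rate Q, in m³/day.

42.1

Flow is perpendicular to layering, so the layers act in series and the equivalent K is the thickness-weighted harmonic mean.
Total thickness L = 12.3 + 6.99 = 19.29 m.
Σ(b_i/K_i) = 12.3/0.0399 + 6.99/2.17 = 311.5 d.
K_eq = L / Σ(b_i/K_i) = 19.29 / 311.5 = 0.06193 m/day.
Q = K_eq · A · (Δh/L) = 0.06193 × 2110 × (6.22/19.29) = 42.13 m³/day.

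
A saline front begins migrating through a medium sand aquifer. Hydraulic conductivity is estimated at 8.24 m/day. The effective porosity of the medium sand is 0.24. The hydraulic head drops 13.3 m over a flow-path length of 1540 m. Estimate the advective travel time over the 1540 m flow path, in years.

Hydraulic gradient i = Δh / L = 13.3 / 1540 = 0.008636.
Darcy flux q = K · i = 8.240 × 0.008636 = 0.07116 m/day.
Seepage velocity v = q / n_e = 0.07116 / 0.24 = 0.2965 m/day.
Travel time t = L / v = 1540 / 0.2965 = 5194 days = 14.22 years.

14.2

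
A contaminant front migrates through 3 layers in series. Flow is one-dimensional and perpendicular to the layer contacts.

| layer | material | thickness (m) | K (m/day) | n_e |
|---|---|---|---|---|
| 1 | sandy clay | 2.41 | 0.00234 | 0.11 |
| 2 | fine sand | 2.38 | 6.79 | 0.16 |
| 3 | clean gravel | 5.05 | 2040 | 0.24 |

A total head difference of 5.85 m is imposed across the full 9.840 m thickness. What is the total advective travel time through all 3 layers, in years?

With flow normal to the layers, continuity requires the same specific discharge q through every layer.
Σ(b_i/K_i) = 2.41/0.00234 + 2.38/6.79 + 5.05/2040 = 1030 d.
q = Δh / Σ(b_i/K_i) = 5.85 / 1030 = 0.005678 m/day.
In each layer the seepage velocity is v_i = q/n_i, so the layer transit time is t_i = b_i·n_i / q:
  layer 1 (sandy clay): t_1 = 2.41 × 0.11 / 0.005678 = 46.69 d
  layer 2 (fine sand): t_2 = 2.38 × 0.16 / 0.005678 = 67.06 d
  layer 3 (clean gravel): t_3 = 5.05 × 0.24 / 0.005678 = 213.5 d
Total t = Σ t_i = 327.2 days = 0.8958 years.

0.896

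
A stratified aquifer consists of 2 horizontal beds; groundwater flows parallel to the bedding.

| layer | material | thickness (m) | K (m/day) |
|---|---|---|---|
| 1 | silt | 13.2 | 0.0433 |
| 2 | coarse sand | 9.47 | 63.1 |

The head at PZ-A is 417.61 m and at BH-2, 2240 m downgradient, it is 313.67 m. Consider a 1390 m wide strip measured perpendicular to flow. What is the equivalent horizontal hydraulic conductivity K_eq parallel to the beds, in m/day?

Flow is parallel to layering, so each bed carries its own Darcy discharge and the transmissivities add.
Σ(K_i·b_i) = 0.0433×13.2 + 63.1×9.47 = 598.1 m²/day.
Total thickness b = 22.67 m, so K_eq = Σ(K_i·b_i)/b = 26.38 m/day.

26.4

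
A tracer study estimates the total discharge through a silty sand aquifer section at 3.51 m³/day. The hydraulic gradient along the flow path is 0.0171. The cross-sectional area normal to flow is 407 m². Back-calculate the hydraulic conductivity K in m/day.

0.504

Hydraulic gradient i = 0.0171.
From Q = K·A·i, K = Q / (A·i) = 3.51 / (407.0 × 0.01710) = 0.5043 m/day.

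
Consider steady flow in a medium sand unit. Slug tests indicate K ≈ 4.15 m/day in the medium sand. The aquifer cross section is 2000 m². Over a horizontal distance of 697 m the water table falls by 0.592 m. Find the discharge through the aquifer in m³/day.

7.05

Hydraulic gradient i = Δh / L = 0.592 / 697 = 0.0008494.
Darcy's law: Q = K · A · i = 4.150 × 2000 × 0.0008494 = 7.050 m³/day.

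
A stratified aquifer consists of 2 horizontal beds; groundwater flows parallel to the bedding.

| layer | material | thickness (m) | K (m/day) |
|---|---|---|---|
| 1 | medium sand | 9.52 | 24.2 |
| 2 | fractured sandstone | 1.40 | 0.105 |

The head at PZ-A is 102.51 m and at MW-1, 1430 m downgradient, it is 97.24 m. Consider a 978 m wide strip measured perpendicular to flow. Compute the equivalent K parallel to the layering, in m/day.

Flow is parallel to layering, so each bed carries its own Darcy discharge and the transmissivities add.
Σ(K_i·b_i) = 24.2×9.52 + 0.105×1.40 = 230.5 m²/day.
Total thickness b = 10.92 m, so K_eq = Σ(K_i·b_i)/b = 21.11 m/day.

21.1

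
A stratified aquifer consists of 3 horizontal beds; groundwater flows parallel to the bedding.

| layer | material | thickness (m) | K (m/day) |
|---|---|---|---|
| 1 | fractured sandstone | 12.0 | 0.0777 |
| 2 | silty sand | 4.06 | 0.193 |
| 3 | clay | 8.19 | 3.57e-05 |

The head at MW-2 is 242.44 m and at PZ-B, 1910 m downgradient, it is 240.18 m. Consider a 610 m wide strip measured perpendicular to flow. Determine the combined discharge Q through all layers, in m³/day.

Flow is parallel to layering, so each bed carries its own Darcy discharge and the transmissivities add.
Σ(K_i·b_i) = 0.0777×12.0 + 0.193×4.06 + 3.57e-05×8.19 = 1.716 m²/day.
Hydraulic gradient i = (242.44 − 240.18) / 1910 = 2.26 / 1910 = 0.001183.
Q = Σ(K_i·b_i) · W · i = 1.716 × 610 × 0.001183 = 1.239 m³/day.

1.24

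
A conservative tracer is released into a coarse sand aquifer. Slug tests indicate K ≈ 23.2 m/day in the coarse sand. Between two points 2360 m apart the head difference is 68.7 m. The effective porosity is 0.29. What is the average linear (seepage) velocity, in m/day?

2.33

Hydraulic gradient i = Δh / L = 68.7 / 2360 = 0.02911.
Darcy flux q = K · i = 23.20 × 0.02911 = 0.6754 m/day.
Seepage velocity v = q / n_e = 0.6754 / 0.29 = 2.329 m/day.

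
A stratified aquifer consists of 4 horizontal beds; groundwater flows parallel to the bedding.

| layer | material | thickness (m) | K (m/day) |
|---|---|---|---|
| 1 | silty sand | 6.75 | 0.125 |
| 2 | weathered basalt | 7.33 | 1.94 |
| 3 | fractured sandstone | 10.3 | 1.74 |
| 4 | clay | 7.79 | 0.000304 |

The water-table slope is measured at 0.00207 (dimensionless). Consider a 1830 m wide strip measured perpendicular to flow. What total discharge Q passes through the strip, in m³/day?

125

Flow is parallel to layering, so each bed carries its own Darcy discharge and the transmissivities add.
Σ(K_i·b_i) = 0.125×6.75 + 1.94×7.33 + 1.74×10.3 + 0.000304×7.79 = 32.99 m²/day.
Hydraulic gradient i = 0.00207.
Q = Σ(K_i·b_i) · W · i = 32.99 × 1830 × 0.002070 = 125.0 m³/day.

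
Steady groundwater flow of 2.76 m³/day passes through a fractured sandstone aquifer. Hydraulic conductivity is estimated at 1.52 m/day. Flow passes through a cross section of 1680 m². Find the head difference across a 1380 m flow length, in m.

1.49

From Q = K·A·i, i = Q / (K·A) = 2.76 / (1.520 × 1680) = 0.001081.
Head loss Δh = i · L = 0.001081 × 1380 = 1.492 m.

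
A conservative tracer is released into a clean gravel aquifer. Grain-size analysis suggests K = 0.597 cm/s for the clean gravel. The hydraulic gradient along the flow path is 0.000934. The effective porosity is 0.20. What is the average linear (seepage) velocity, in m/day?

2.41

Convert K: 0.597 cm/s × 864 = 515.8 m/day.
Hydraulic gradient i = 0.000934.
Darcy flux q = K · i = 515.8 × 0.0009340 = 0.4818 m/day.
Seepage velocity v = q / n_e = 0.4818 / 0.20 = 2.409 m/day.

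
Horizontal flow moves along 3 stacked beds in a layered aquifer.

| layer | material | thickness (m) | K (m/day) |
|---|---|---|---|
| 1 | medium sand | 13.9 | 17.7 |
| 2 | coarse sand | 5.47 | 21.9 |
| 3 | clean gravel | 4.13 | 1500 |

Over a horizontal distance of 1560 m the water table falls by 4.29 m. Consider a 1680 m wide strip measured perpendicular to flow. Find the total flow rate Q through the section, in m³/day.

30300

Flow is parallel to layering, so each bed carries its own Darcy discharge and the transmissivities add.
Σ(K_i·b_i) = 17.7×13.9 + 21.9×5.47 + 1500×4.13 = 6561 m²/day.
Hydraulic gradient i = Δh / L = 4.29 / 1560 = 0.002750.
Q = Σ(K_i·b_i) · W · i = 6561 × 1680 × 0.002750 = 30311 m³/day.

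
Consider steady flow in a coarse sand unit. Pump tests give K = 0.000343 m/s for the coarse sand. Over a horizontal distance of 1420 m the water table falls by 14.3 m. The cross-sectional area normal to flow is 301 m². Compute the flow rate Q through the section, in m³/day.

89.8

Convert K: 0.000343 m/s × 86400 = 29.64 m/day.
Hydraulic gradient i = Δh / L = 14.3 / 1420 = 0.01007.
Darcy's law: Q = K · A · i = 29.64 × 301.0 × 0.01007 = 89.83 m³/day.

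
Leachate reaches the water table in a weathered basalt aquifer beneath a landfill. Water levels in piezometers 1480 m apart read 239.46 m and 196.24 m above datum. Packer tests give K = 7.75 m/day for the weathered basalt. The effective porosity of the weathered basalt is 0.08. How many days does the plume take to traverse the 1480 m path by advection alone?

523

Hydraulic gradient i = (239.46 − 196.24) / 1480 = 43.22 / 1480 = 0.02920.
Darcy flux q = K · i = 7.750 × 0.02920 = 0.2263 m/day.
Seepage velocity v = q / n_e = 0.2263 / 0.08 = 2.829 m/day.
Travel time t = L / v = 1480 / 2.829 = 523.2 days.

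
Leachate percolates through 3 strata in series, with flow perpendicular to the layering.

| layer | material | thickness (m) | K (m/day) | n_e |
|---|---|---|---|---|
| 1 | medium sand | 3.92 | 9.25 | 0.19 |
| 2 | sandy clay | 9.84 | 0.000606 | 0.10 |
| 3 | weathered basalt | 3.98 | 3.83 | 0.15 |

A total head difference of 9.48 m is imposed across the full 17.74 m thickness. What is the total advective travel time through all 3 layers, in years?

10.9

With flow normal to the layers, continuity requires the same specific discharge q through every layer.
Σ(b_i/K_i) = 3.92/9.25 + 9.84/0.000606 + 3.98/3.83 = 16239 d.
q = Δh / Σ(b_i/K_i) = 9.48 / 16239 = 0.0005838 m/day.
In each layer the seepage velocity is v_i = q/n_i, so the layer transit time is t_i = b_i·n_i / q:
  layer 1 (medium sand): t_1 = 3.92 × 0.19 / 0.0005838 = 1276 d
  layer 2 (sandy clay): t_2 = 9.84 × 0.10 / 0.0005838 = 1686 d
  layer 3 (weathered basalt): t_3 = 3.98 × 0.15 / 0.0005838 = 1023 d
Total t = Σ t_i = 3984 days = 10.91 years.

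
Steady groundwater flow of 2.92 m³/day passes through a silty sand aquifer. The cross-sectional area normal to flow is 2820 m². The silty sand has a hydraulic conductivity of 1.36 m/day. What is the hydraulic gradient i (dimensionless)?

From Q = K·A·i, i = Q / (K·A) = 2.92 / (1.360 × 2820) = 0.0007614.

0.000761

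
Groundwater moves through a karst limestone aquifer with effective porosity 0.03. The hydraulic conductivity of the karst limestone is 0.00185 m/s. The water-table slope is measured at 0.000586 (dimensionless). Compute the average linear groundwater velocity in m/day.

Convert K: 0.00185 m/s × 86400 = 159.8 m/day.
Hydraulic gradient i = 0.000586.
Darcy flux q = K · i = 159.8 × 0.0005860 = 0.09367 m/day.
Seepage velocity v = q / n_e = 0.09367 / 0.03 = 3.122 m/day.

3.12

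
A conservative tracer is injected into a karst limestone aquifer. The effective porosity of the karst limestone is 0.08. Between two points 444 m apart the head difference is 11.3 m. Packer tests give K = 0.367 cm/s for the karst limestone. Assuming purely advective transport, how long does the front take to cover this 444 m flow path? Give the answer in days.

4.40

Convert K: 0.367 cm/s × 864 = 317.1 m/day.
Hydraulic gradient i = Δh / L = 11.3 / 444 = 0.02545.
Darcy flux q = K · i = 317.1 × 0.02545 = 8.070 m/day.
Seepage velocity v = q / n_e = 8.070 / 0.08 = 100.9 m/day.
Travel time t = L / v = 444 / 100.9 = 4.401 days.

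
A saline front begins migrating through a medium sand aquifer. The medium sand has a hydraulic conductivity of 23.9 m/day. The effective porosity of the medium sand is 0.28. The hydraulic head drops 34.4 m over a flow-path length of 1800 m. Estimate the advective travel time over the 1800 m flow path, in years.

3.02

Hydraulic gradient i = Δh / L = 34.4 / 1800 = 0.01911.
Darcy flux q = K · i = 23.90 × 0.01911 = 0.4568 m/day.
Seepage velocity v = q / n_e = 0.4568 / 0.28 = 1.631 m/day.
Travel time t = L / v = 1800 / 1.631 = 1103 days = 3.021 years.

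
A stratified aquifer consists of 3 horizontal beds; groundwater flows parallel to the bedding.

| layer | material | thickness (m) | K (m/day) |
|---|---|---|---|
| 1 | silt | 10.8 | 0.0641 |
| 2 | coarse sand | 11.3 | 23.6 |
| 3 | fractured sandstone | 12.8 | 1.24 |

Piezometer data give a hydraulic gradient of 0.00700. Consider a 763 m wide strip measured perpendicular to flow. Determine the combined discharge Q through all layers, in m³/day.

1510

Flow is parallel to layering, so each bed carries its own Darcy discharge and the transmissivities add.
Σ(K_i·b_i) = 0.0641×10.8 + 23.6×11.3 + 1.24×12.8 = 283.2 m²/day.
Hydraulic gradient i = 0.00700.
Q = Σ(K_i·b_i) · W · i = 283.2 × 763 × 0.007000 = 1513 m³/day.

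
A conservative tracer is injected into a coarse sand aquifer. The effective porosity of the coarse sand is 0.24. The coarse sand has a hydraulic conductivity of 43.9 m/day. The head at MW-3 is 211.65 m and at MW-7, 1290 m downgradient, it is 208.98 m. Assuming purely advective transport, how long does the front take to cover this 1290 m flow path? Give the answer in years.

9.33

Hydraulic gradient i = (211.65 − 208.98) / 1290 = 2.67 / 1290 = 0.002070.
Darcy flux q = K · i = 43.90 × 0.002070 = 0.09086 m/day.
Seepage velocity v = q / n_e = 0.09086 / 0.24 = 0.3786 m/day.
Travel time t = L / v = 1290 / 0.3786 = 3407 days = 9.329 years.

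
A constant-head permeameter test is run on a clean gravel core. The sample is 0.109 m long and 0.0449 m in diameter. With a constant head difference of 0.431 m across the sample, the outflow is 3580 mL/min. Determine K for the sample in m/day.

Cross-sectional area A = π·(d/2)² = π × (0.0449/2)² = 0.001583 m².
Convert discharge: 3580 mL/min = 5.967e-05 m³/s.
Darcy's law rearranged: K = Q·L / (A·Δh) = 5.967e-05 × 0.109 / (0.001583 × 0.431) = 0.009530 m/s = 823.4 m/day.

823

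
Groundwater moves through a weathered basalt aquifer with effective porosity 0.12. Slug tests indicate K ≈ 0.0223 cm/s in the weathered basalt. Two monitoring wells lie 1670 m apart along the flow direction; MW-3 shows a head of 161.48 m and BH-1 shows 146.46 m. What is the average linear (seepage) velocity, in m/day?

Convert K: 0.0223 cm/s × 864 = 19.27 m/day.
Hydraulic gradient i = (161.48 − 146.46) / 1670 = 15.02 / 1670 = 0.008994.
Darcy flux q = K · i = 19.27 × 0.008994 = 0.1733 m/day.
Seepage velocity v = q / n_e = 0.1733 / 0.12 = 1.444 m/day.

1.44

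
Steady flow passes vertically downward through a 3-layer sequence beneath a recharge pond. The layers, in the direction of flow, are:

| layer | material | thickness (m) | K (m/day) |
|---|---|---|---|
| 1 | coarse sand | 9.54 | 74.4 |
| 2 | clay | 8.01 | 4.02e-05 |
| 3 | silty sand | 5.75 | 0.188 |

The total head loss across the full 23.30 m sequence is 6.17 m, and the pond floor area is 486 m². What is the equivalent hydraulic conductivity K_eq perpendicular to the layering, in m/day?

Flow is perpendicular to layering, so the layers act in series and the equivalent K is the thickness-weighted harmonic mean.
Total thickness L = 9.54 + 8.01 + 5.75 = 23.30 m.
Σ(b_i/K_i) = 9.54/74.4 + 8.01/4.02e-05 + 5.75/0.188 = 1.993e+05 d.
K_eq = L / Σ(b_i/K_i) = 23.30 / 1.993e+05 = 0.0001169 m/day.

0.000117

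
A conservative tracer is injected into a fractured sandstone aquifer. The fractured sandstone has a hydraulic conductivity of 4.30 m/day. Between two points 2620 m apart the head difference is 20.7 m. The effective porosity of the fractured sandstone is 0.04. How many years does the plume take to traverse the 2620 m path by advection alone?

8.45

Hydraulic gradient i = Δh / L = 20.7 / 2620 = 0.007901.
Darcy flux q = K · i = 4.300 × 0.007901 = 0.03397 m/day.
Seepage velocity v = q / n_e = 0.03397 / 0.04 = 0.8493 m/day.
Travel time t = L / v = 2620 / 0.8493 = 3085 days = 8.446 years.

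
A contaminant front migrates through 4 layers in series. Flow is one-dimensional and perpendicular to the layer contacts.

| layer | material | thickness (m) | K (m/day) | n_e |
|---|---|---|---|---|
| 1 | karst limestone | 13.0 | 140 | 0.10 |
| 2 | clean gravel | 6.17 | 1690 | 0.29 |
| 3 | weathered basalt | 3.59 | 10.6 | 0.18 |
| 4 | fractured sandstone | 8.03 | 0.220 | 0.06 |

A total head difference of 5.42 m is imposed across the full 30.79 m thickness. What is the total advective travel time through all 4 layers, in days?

With flow normal to the layers, continuity requires the same specific discharge q through every layer.
Σ(b_i/K_i) = 13.0/140 + 6.17/1690 + 3.59/10.6 + 8.03/0.220 = 36.94 d.
q = Δh / Σ(b_i/K_i) = 5.42 / 36.94 = 0.1467 m/day.
In each layer the seepage velocity is v_i = q/n_i, so the layer transit time is t_i = b_i·n_i / q:
  layer 1 (karst limestone): t_1 = 13.0 × 0.10 / 0.1467 = 8.859 d
  layer 2 (clean gravel): t_2 = 6.17 × 0.29 / 0.1467 = 12.19 d
  layer 3 (weathered basalt): t_3 = 3.59 × 0.18 / 0.1467 = 4.404 d
  layer 4 (fractured sandstone): t_4 = 8.03 × 0.06 / 0.1467 = 3.283 d
Total t = Σ t_i = 28.74 days.

28.7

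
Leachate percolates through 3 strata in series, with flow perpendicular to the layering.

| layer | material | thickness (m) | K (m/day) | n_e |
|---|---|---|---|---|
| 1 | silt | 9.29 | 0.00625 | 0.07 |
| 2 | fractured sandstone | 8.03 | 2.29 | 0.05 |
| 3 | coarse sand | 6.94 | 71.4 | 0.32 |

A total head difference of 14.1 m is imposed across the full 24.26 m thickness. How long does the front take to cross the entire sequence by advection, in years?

With flow normal to the layers, continuity requires the same specific discharge q through every layer.
Σ(b_i/K_i) = 9.29/0.00625 + 8.03/2.29 + 6.94/71.4 = 1490 d.
q = Δh / Σ(b_i/K_i) = 14.1 / 1490 = 0.009463 m/day.
In each layer the seepage velocity is v_i = q/n_i, so the layer transit time is t_i = b_i·n_i / q:
  layer 1 (silt): t_1 = 9.29 × 0.07 / 0.009463 = 68.72 d
  layer 2 (fractured sandstone): t_2 = 8.03 × 0.05 / 0.009463 = 42.43 d
  layer 3 (coarse sand): t_3 = 6.94 × 0.32 / 0.009463 = 234.7 d
Total t = Σ t_i = 345.8 days = 0.9468 years.

0.947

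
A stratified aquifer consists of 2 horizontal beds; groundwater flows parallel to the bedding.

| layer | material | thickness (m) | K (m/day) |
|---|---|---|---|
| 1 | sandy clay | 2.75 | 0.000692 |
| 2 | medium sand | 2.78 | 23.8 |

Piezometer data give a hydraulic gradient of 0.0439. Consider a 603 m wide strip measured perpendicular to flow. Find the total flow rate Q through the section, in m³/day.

Flow is parallel to layering, so each bed carries its own Darcy discharge and the transmissivities add.
Σ(K_i·b_i) = 0.000692×2.75 + 23.8×2.78 = 66.17 m²/day.
Hydraulic gradient i = 0.0439.
Q = Σ(K_i·b_i) · W · i = 66.17 × 603 × 0.04390 = 1752 m³/day.

1750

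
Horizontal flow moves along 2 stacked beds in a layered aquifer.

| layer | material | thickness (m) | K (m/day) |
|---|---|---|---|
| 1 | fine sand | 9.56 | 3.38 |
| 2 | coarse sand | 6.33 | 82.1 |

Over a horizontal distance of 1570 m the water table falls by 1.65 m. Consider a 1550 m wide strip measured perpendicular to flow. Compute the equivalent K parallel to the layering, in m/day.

34.7

Flow is parallel to layering, so each bed carries its own Darcy discharge and the transmissivities add.
Σ(K_i·b_i) = 3.38×9.56 + 82.1×6.33 = 552.0 m²/day.
Total thickness b = 15.89 m, so K_eq = Σ(K_i·b_i)/b = 34.74 m/day.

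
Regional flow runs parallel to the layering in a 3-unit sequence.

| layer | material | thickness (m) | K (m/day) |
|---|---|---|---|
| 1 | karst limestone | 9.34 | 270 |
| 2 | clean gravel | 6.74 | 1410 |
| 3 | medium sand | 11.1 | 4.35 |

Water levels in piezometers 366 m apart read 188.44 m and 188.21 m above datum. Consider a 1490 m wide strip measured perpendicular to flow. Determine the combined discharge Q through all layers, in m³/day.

Flow is parallel to layering, so each bed carries its own Darcy discharge and the transmissivities add.
Σ(K_i·b_i) = 270×9.34 + 1410×6.74 + 4.35×11.1 = 12073 m²/day.
Hydraulic gradient i = (188.44 − 188.21) / 366 = 0.23 / 366 = 0.0006284.
Q = Σ(K_i·b_i) · W · i = 12073 × 1490 × 0.0006284 = 11305 m³/day.

11300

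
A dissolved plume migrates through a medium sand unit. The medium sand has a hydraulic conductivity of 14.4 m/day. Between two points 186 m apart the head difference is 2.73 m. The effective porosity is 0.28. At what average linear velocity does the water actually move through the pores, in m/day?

0.755

Hydraulic gradient i = Δh / L = 2.73 / 186 = 0.01468.
Darcy flux q = K · i = 14.40 × 0.01468 = 0.2114 m/day.
Seepage velocity v = q / n_e = 0.2114 / 0.28 = 0.7548 m/day.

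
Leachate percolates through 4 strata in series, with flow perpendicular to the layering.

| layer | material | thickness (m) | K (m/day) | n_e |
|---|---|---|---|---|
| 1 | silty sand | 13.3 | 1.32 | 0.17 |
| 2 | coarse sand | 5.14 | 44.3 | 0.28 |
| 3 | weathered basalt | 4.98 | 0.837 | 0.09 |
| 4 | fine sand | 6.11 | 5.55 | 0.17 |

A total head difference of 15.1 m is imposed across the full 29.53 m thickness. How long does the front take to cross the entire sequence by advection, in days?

5.92

With flow normal to the layers, continuity requires the same specific discharge q through every layer.
Σ(b_i/K_i) = 13.3/1.32 + 5.14/44.3 + 4.98/0.837 + 6.11/5.55 = 17.24 d.
q = Δh / Σ(b_i/K_i) = 15.1 / 17.24 = 0.8757 m/day.
In each layer the seepage velocity is v_i = q/n_i, so the layer transit time is t_i = b_i·n_i / q:
  layer 1 (silty sand): t_1 = 13.3 × 0.17 / 0.8757 = 2.582 d
  layer 2 (coarse sand): t_2 = 5.14 × 0.28 / 0.8757 = 1.643 d
  layer 3 (weathered basalt): t_3 = 4.98 × 0.09 / 0.8757 = 0.5118 d
  layer 4 (fine sand): t_4 = 6.11 × 0.17 / 0.8757 = 1.186 d
Total t = Σ t_i = 5.923 days.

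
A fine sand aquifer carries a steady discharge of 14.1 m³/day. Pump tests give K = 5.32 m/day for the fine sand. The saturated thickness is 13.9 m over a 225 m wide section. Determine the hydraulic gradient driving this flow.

0.000847

Cross-sectional area A = 225 × 13.9 = 3128 m².
From Q = K·A·i, i = Q / (K·A) = 14.1 / (5.320 × 3128) = 0.0008474.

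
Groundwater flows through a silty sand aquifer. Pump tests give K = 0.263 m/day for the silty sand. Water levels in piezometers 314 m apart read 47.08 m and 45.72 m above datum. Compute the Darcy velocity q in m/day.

Hydraulic gradient i = (47.08 − 45.72) / 314 = 1.36 / 314 = 0.004331.
Specific discharge q = K · i = 0.2630 × 0.004331 = 0.001139 m/day.

0.00114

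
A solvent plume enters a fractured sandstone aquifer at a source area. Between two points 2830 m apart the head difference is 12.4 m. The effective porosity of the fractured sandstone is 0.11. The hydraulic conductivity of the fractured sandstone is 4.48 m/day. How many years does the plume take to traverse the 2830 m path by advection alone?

Hydraulic gradient i = Δh / L = 12.4 / 2830 = 0.004382.
Darcy flux q = K · i = 4.480 × 0.004382 = 0.01963 m/day.
Seepage velocity v = q / n_e = 0.01963 / 0.11 = 0.1785 m/day.
Travel time t = L / v = 2830 / 0.1785 = 15859 days = 43.42 years.

43.4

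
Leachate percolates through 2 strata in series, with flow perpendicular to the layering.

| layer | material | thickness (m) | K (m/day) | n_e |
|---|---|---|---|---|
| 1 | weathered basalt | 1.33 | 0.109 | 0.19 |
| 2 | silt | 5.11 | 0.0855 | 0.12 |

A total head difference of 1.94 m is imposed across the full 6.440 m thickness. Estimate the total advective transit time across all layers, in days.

With flow normal to the layers, continuity requires the same specific discharge q through every layer.
Σ(b_i/K_i) = 1.33/0.109 + 5.11/0.0855 = 71.97 d.
q = Δh / Σ(b_i/K_i) = 1.94 / 71.97 = 0.02696 m/day.
In each layer the seepage velocity is v_i = q/n_i, so the layer transit time is t_i = b_i·n_i / q:
  layer 1 (weathered basalt): t_1 = 1.33 × 0.19 / 0.02696 = 9.374 d
  layer 2 (silt): t_2 = 5.11 × 0.12 / 0.02696 = 22.75 d
Total t = Σ t_i = 32.12 days.

32.1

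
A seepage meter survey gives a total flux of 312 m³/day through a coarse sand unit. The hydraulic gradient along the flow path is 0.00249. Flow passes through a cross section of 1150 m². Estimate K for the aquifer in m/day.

Hydraulic gradient i = 0.00249.
From Q = K·A·i, K = Q / (A·i) = 312 / (1150 × 0.002490) = 109.0 m/day.

109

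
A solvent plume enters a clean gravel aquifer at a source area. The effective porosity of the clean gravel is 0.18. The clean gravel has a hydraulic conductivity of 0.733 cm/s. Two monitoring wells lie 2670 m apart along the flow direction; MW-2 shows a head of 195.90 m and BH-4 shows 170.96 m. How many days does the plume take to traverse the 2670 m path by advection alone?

Convert K: 0.733 cm/s × 864 = 633.3 m/day.
Hydraulic gradient i = (195.90 − 170.96) / 2670 = 24.94 / 2670 = 0.009341.
Darcy flux q = K · i = 633.3 × 0.009341 = 5.916 m/day.
Seepage velocity v = q / n_e = 5.916 / 0.18 = 32.86 m/day.
Travel time t = L / v = 2670 / 32.86 = 81.24 days.

81.2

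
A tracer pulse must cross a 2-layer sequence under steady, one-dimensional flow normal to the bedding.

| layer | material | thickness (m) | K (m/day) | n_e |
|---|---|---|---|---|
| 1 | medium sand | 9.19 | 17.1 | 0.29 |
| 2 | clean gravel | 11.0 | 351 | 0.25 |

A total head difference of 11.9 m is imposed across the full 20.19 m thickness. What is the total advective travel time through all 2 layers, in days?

0.259

With flow normal to the layers, continuity requires the same specific discharge q through every layer.
Σ(b_i/K_i) = 9.19/17.1 + 11.0/351 = 0.5688 d.
q = Δh / Σ(b_i/K_i) = 11.9 / 0.5688 = 20.92 m/day.
In each layer the seepage velocity is v_i = q/n_i, so the layer transit time is t_i = b_i·n_i / q:
  layer 1 (medium sand): t_1 = 9.19 × 0.29 / 20.92 = 0.1274 d
  layer 2 (clean gravel): t_2 = 11.0 × 0.25 / 20.92 = 0.1314 d
Total t = Σ t_i = 0.2588 days.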